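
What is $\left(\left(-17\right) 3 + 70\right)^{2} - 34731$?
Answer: $-34370$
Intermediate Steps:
$\left(\left(-17\right) 3 + 70\right)^{2} - 34731 = \left(-51 + 70\right)^{2} - 34731 = 19^{2} - 34731 = 361 - 34731 = -34370$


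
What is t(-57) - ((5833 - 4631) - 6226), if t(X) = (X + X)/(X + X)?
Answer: 5025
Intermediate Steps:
t(X) = 1 (t(X) = (2*X)/((2*X)) = (2*X)*(1/(2*X)) = 1)
t(-57) - ((5833 - 4631) - 6226) = 1 - ((5833 - 4631) - 6226) = 1 - (1202 - 6226) = 1 - 1*(-5024) = 1 + 5024 = 5025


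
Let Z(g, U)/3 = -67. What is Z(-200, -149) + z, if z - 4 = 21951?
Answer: 21754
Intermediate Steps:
z = 21955 (z = 4 + 21951 = 21955)
Z(g, U) = -201 (Z(g, U) = 3*(-67) = -201)
Z(-200, -149) + z = -201 + 21955 = 21754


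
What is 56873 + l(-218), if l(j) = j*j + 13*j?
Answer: 101563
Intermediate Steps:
l(j) = j² + 13*j
56873 + l(-218) = 56873 - 218*(13 - 218) = 56873 - 218*(-205) = 56873 + 44690 = 101563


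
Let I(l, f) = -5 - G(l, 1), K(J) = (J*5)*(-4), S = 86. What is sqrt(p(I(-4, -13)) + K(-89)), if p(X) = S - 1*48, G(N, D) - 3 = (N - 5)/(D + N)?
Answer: 3*sqrt(202) ≈ 42.638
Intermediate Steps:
G(N, D) = 3 + (-5 + N)/(D + N) (G(N, D) = 3 + (N - 5)/(D + N) = 3 + (-5 + N)/(D + N))
K(J) = -20*J (K(J) = (5*J)*(-4) = -20*J)
I(l, f) = -5 - (-2 + 4*l)/(1 + l) (I(l, f) = -5 - (-5 + 3*1 + 4*l)/(1 + l) = -5 - (-5 + 3 + 4*l)/(1 + l) = -5 - (-2 + 4*l)/(1 + l))
p(X) = 38 (p(X) = 86 - 1*48 = 86 - 48 = 38)
sqrt(p(I(-4, -13)) + K(-89)) = sqrt(38 - 20*(-89)) = sqrt(38 + 1780) = sqrt(1818) = 3*sqrt(202)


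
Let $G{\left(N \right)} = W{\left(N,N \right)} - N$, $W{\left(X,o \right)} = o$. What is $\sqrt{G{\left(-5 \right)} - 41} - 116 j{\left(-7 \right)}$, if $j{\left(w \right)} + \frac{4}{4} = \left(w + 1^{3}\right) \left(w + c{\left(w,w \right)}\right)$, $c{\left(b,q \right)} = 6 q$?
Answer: $-33988 + i \sqrt{41} \approx -33988.0 + 6.4031 i$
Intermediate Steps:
$G{\left(N \right)} = 0$ ($G{\left(N \right)} = N - N = 0$)
$j{\left(w \right)} = -1 + 7 w \left(1 + w\right)$ ($j{\left(w \right)} = -1 + \left(w + 1^{3}\right) \left(w + 6 w\right) = -1 + \left(w + 1\right) 7 w = -1 + \left(1 + w\right) 7 w = -1 + 7 w \left(1 + w\right)$)
$\sqrt{G{\left(-5 \right)} - 41} - 116 j{\left(-7 \right)} = \sqrt{0 - 41} - 116 \left(-1 + 7 \left(-7\right) + 7 \left(-7\right)^{2}\right) = \sqrt{-41} - 116 \left(-1 - 49 + 7 \cdot 49\right) = i \sqrt{41} - 116 \left(-1 - 49 + 343\right) = i \sqrt{41} - 33988 = -33988 + i \sqrt{41}$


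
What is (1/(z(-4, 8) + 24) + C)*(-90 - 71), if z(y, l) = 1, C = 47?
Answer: -189336/25 ≈ -7573.4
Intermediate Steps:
(1/(z(-4, 8) + 24) + C)*(-90 - 71) = (1/(1 + 24) + 47)*(-90 - 71) = (1/25 + 47)*(-161) = (1176/25)*(-161) = -189336/25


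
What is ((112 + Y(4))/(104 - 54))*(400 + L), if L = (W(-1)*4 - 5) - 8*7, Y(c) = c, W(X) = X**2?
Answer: 19894/25 ≈ 795.76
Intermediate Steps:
L = -57 (L = ((-1)**2*4 - 5) - 8*7 = (1*4 - 5) - 56 = (4 - 5) - 56 = -1 - 56 = -57)
((112 + Y(4))/(104 - 54))*(400 + L) = ((112 + 4)/(104 - 54))*(400 - 57) = (116/50)*343 = (116*(1/50))*343 = (58/25)*343 = 19894/25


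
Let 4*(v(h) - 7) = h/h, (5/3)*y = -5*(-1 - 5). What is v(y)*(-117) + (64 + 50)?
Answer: -2937/4 ≈ -734.25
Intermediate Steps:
y = 18 (y = 3*(-5*(-1 - 5))/5 = 3*(-5*(-6))/5 = (⅗)*30 = 18)
v(h) = 29/4 (v(h) = 7 + (h/h)/4 = 7 + (¼)*1 = 7 + ¼ = 29/4)
v(y)*(-117) + (64 + 50) = (29/4)*(-117) + (64 + 50) = -3393/4 + 114 = -2937/4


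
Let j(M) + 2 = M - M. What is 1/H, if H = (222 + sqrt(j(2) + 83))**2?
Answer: 1/53361 ≈ 1.8740e-5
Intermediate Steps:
j(M) = -2 (j(M) = -2 + (M - M) = -2 + 0 = -2)
H = 53361 (H = (222 + sqrt(-2 + 83))**2 = (222 + sqrt(81))**2 = (222 + 9)**2 = 231**2 = 53361)
1/H = 1/53361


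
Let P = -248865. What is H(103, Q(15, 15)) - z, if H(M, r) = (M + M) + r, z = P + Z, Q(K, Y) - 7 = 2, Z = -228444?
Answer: 477524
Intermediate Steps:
Q(K, Y) = 9 (Q(K, Y) = 7 + 2 = 9)
z = -477309 (z = -248865 - 228444 = -477309)
H(M, r) = r + 2*M (H(M, r) = 2*M + r = r + 2*M)
H(103, Q(15, 15)) - z = (9 + 2*103) - 1*(-477309) = (9 + 206) + 477309 = 215 + 477309 = 477524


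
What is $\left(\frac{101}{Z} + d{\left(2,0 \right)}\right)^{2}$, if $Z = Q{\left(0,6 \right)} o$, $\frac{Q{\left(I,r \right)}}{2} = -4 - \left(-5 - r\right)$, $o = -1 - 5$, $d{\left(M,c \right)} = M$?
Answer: $\frac{4489}{7056} \approx 0.6362$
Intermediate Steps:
$o = -6$ ($o = -1 - 5 = -6$)
$Q{\left(I,r \right)} = 2 + 2 r$ ($Q{\left(I,r \right)} = 2 \left(-4 - \left(-5 - r\right)\right) = 2 \left(-4 + \left(5 + r\right)\right) = 2 \left(1 + r\right) = 2 + 2 r$)
$Z = -84$ ($Z = \left(2 + 2 \cdot 6\right) \left(-6\right) = \left(2 + 12\right) \left(-6\right) = 14 \left(-6\right) = -84$)
$\left(\frac{101}{Z} + d{\left(2,0 \right)}\right)^{2} = \left(\frac{101}{-84} + 2\right)^{2} = \left(101 \left(- \frac{1}{84}\right) + 2\right)^{2} = \left(- \frac{101}{84} + 2\right)^{2} = \left(\frac{67}{84}\right)^{2} = \frac{4489}{7056}$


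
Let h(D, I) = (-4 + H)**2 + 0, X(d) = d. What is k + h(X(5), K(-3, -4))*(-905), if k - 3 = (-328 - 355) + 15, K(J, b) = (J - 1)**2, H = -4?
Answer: -58585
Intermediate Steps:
K(J, b) = (-1 + J)**2
h(D, I) = 64 (h(D, I) = (-4 - 4)**2 + 0 = (-8)**2 + 0 = 64 + 0 = 64)
k = -665 (k = 3 + ((-328 - 355) + 15) = 3 + (-683 + 15) = 3 - 668 = -665)
k + h(X(5), K(-3, -4))*(-905) = -665 + 64*(-905) = -665 - 57920 = -58585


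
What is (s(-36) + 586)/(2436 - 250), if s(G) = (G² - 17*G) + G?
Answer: 1229/1093 ≈ 1.1244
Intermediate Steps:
s(G) = G² - 16*G
(s(-36) + 586)/(2436 - 250) = (-36*(-16 - 36) + 586)/(2436 - 250) = (-36*(-52) + 586)/2186 = (1872 + 586)*(1/2186) = 2458*(1/2186) = 1229/1093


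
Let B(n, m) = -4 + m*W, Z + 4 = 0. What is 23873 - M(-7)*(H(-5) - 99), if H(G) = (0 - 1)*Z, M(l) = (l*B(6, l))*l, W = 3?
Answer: -92502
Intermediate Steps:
Z = -4 (Z = -4 + 0 = -4)
B(n, m) = -4 + 3*m (B(n, m) = -4 + m*3 = -4 + 3*m)
M(l) = l**2*(-4 + 3*l) (M(l) = (l*(-4 + 3*l))*l = l**2*(-4 + 3*l))
H(G) = 4 (H(G) = (0 - 1)*(-4) = -1*(-4) = 4)
23873 - M(-7)*(H(-5) - 99) = 23873 - (-7)**2*(-4 + 3*(-7))*(4 - 99) = 23873 - 49*(-4 - 21)*(-95) = 23873 - 49*(-25)*(-95) = 23873 - (-1225)*(-95) = 23873 - 1*116375 = 23873 - 116375 = -92502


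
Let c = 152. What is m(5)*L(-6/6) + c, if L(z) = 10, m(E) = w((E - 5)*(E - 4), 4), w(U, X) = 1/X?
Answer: 309/2 ≈ 154.50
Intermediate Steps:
m(E) = 1/4
m(5)*L(-6/6) + c = (1/4)*10 + 152 = 5/2 + 152 = 309/2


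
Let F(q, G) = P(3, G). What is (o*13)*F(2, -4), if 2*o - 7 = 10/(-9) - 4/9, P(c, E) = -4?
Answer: -1274/9 ≈ -141.56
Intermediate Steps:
F(q, G) = -4
o = 49/18 (o = 7/2 + (10/(-9) - 4/9)/2 = 7/2 + (10*(-⅑) - 4*⅑)/2 = 7/2 + (-10/9 - 4/9)/2 = 7/2 + (½)*(-14/9) = 7/2 - 7/9 = 49/18 ≈ 2.7222)
(o*13)*F(2, -4) = ((49/18)*13)*(-4) = (637/18)*(-4) = -1274/9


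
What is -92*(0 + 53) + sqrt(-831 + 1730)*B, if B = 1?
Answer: -4876 + sqrt(899) ≈ -4846.0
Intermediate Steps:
-92*(0 + 53) + sqrt(-831 + 1730)*B = -92*(0 + 53) + sqrt(-831 + 1730)*1 = -92*53 + sqrt(899)*1 = -4876 + sqrt(899)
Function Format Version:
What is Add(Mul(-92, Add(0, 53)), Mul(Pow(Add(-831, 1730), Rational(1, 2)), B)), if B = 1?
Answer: Add(-4876, Pow(899, Rational(1, 2))) ≈ -4846.0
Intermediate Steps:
Add(Mul(-92, Add(0, 53)), Mul(Pow(Add(-831, 1730), Rational(1, 2)), B)) = Add(Mul(-92, Add(0, 53)), Mul(Pow(Add(-831, 1730), Rational(1, 2)), 1)) = Add(Mul(-92, 53), Mul(Pow(899, Rational(1, 2)), 1)) = Add(-4876, Pow(899, Rational(1, 2)))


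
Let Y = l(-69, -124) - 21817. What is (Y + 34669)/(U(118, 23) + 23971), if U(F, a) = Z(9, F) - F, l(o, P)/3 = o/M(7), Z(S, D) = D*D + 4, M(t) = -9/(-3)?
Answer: 12783/37781 ≈ 0.33834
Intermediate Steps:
M(t) = 3 (M(t) = -9*(-⅓) = 3)
Z(S, D) = 4 + D² (Z(S, D) = D² + 4 = 4 + D²)
l(o, P) = o (l(o, P) = 3*(o/3) = o)
Y = -21886 (Y = -69 - 21817 = -21886)
U(F, a) = 4 + F² - F (U(F, a) = (4 + F²) - F = 4 + F² - F)
(Y + 34669)/(U(118, 23) + 23971) = (-21886 + 34669)/((4 + 118² - 1*118) + 23971) = 12783/((4 + 13924 - 118) + 23971) = 12783/(13810 + 23971) = 12783/37781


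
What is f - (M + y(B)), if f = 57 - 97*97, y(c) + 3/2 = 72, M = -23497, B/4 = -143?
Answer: 28149/2 ≈ 14075.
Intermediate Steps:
B = -572 (B = 4*(-143) = -572)
y(c) = 141/2 (y(c) = -3/2 + 72 = 141/2)
f = -9352 (f = 57 - 9409 = -9352)
f - (M + y(B)) = -9352 - (-23497 + 141/2) = -9352 - 1*(-46853/2) = -9352 + 46853/2 = 28149/2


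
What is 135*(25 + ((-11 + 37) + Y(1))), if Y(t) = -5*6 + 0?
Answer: 2835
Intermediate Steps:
Y(t) = -30 (Y(t) = -30 + 0 = -30)
135*(25 + ((-11 + 37) + Y(1))) = 135*(25 + ((-11 + 37) - 30)) = 135*(25 + (26 - 30)) = 135*(25 - 4) = 135*21 = 2835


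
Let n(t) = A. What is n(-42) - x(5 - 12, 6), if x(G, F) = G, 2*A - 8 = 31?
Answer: 53/2 ≈ 26.500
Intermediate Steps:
A = 39/2 (A = 4 + (½)*31 = 4 + 31/2 = 39/2 ≈ 19.500)
n(t) = 39/2
n(-42) - x(5 - 12, 6) = 39/2 - (5 - 12) = 39/2 - 1*(-7) = 39/2 + 7 = 53/2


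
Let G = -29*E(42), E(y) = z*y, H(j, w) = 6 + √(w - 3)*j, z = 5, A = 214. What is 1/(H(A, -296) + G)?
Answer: -117/975155 - 107*I*√299/25354030 ≈ -0.00011998 - 7.2975e-5*I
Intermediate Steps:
H(j, w) = 6 + j*√(-3 + w) (H(j, w) = 6 + √(-3 + w)*j = 6 + j*√(-3 + w))
E(y) = 5*y
G = -6090 (G = -145*42 = -29*210 = -6090)
1/(H(A, -296) + G) = 1/((6 + 214*√(-3 - 296)) - 6090) = 1/((6 + 214*√(-299)) - 6090) = 1/((6 + 214*(I*√299)) - 6090) = 1/((6 + 214*I*√299) - 6090) = 1/(-6084 + 214*I*√299)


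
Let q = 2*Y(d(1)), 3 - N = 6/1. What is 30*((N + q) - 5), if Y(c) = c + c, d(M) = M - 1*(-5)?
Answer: 480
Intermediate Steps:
d(M) = 5 + M (d(M) = M + 5 = 5 + M)
N = -3 (N = 3 - 6/1 = 3 - 6 = -3)
Y(c) = 2*c
q = 24 (q = 2*(2*(5 + 1)) = 2*(2*6) = 2*12 = 24)
30*((N + q) - 5) = 30*((-3 + 24) - 5) = 30*(21 - 5) = 30*16 = 480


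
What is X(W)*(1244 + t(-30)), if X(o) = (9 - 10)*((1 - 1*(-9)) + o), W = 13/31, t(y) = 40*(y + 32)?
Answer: -427652/31 ≈ -13795.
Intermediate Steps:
t(y) = 1280 + 40*y (t(y) = 40*(32 + y) = 1280 + 40*y)
W = 13/31 (W = 13*(1/31) = 13/31 ≈ 0.41935)
X(o) = -10 - o (X(o) = -((1 + 9) + o) = -(10 + o) = -10 - o)
X(W)*(1244 + t(-30)) = (-10 - 1*13/31)*(1244 + (1280 + 40*(-30))) = (-10 - 13/31)*(1244 + (1280 - 1200)) = -323*(1244 + 80)/31 = -323/31*1324 = -427652/31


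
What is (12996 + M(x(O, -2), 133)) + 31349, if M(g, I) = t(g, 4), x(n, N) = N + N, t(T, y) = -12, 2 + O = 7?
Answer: 44333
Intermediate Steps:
O = 5 (O = -2 + 7 = 5)
x(n, N) = 2*N
M(g, I) = -12
(12996 + M(x(O, -2), 133)) + 31349 = (12996 - 12) + 31349 = 12984 + 31349 = 44333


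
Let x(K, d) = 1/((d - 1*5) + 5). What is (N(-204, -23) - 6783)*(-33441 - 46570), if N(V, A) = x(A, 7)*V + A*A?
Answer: 3519043802/7 ≈ 5.0272e+8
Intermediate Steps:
x(K, d) = 1/d (x(K, d) = 1/((d - 5) + 5) = 1/((-5 + d) + 5) = 1/d)
N(V, A) = A² + V/7 (N(V, A) = V/7 + A*A = V/7 + A² = A² + V/7)
(N(-204, -23) - 6783)*(-33441 - 46570) = (((-23)² + (⅐)*(-204)) - 6783)*(-33441 - 46570) = ((529 - 204/7) - 6783)*(-80011) = (3499/7 - 6783)*(-80011) = -43982/7*(-80011) = 3519043802/7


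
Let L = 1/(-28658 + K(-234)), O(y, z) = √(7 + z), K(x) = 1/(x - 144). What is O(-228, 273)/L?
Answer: -10832725*√70/189 ≈ -4.7954e+5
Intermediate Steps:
K(x) = 1/(-144 + x)
L = -378/10832725 (L = 1/(-28658 + 1/(-144 - 234)) = 1/(-28658 + 1/(-378)) = 1/(-28658 - 1/378) = 1/(-10832725/378) = -378/10832725 ≈ -3.4894e-5)
O(-228, 273)/L = √(7 + 273)/(-378/10832725) = √280*(-10832725/378) = (2*√70)*(-10832725/378) = -10832725*√70/189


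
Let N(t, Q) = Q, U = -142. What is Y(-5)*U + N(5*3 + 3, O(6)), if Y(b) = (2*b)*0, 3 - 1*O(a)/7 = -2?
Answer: 35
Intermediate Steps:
O(a) = 35 (O(a) = 21 - 7*(-2) = 21 + 14 = 35)
Y(b) = 0
Y(-5)*U + N(5*3 + 3, O(6)) = 0*(-142) + 35 = 0 + 35 = 35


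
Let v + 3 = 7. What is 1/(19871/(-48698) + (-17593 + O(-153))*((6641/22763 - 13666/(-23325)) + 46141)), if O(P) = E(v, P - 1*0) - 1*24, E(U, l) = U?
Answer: -6436658150/5231052068784269501 ≈ -1.2305e-9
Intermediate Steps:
v = 4 (v = -3 + 7 = 4)
O(P) = -20 (O(P) = 4 - 1*24 = 4 - 24 = -20)
1/(19871/(-48698) + (-17593 + O(-153))*((6641/22763 - 13666/(-23325)) + 46141)) = 1/(19871/(-48698) + (-17593 - 20)*((6641/22763 - 13666/(-23325)) + 46141)) = 1/(19871*(-1/48698) - 17613*((6641*(1/22763) - 13666*(-1/23325)) + 46141)) = 1/(-19871/48698 - 17613*((6641/22763 + 13666/23325) + 46141)) = 1/(-19871/48698 - 17613*(465980483/530946975 + 46141)) = 1/(-19871/48698 - 17613*24498890353958/530946975) = 1/(-19871/48698 - 1396436750175606/1718275) = 1/(-5231052068784269501/6436658150) = -6436658150/5231052068784269501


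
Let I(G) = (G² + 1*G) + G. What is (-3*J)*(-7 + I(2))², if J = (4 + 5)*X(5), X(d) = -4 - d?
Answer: 243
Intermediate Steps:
I(G) = G² + 2*G (I(G) = (G² + G) + G = (G + G²) + G = G² + 2*G)
J = -81 (J = (4 + 5)*(-4 - 1*5) = 9*(-4 - 5) = 9*(-9) = -81)
(-3*J)*(-7 + I(2))² = (-3*(-81))*(-7 + 2*(2 + 2))² = 243*(-7 + 2*4)² = 243*(-7 + 8)² = 243*1² = 243*1 = 243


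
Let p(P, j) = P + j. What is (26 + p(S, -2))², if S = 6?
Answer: 900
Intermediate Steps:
(26 + p(S, -2))² = (26 + (6 - 2))² = (26 + 4)² = 30² = 900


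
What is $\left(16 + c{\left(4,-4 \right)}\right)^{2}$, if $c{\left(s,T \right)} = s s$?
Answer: $1024$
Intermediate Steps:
$c{\left(s,T \right)} = s^{2}$
$\left(16 + c{\left(4,-4 \right)}\right)^{2} = \left(16 + 4^{2}\right)^{2} = \left(16 + 16\right)^{2} = 32^{2} = 1024$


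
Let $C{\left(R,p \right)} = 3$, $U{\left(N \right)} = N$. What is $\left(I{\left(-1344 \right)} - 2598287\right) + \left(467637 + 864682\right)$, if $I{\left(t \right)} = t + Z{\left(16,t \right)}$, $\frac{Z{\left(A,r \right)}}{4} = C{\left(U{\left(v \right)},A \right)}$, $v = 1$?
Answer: $-1267300$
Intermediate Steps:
$Z{\left(A,r \right)} = 12$ ($Z{\left(A,r \right)} = 4 \cdot 3 = 12$)
$I{\left(t \right)} = 12 + t$ ($I{\left(t \right)} = t + 12 = 12 + t$)
$\left(I{\left(-1344 \right)} - 2598287\right) + \left(467637 + 864682\right) = \left(\left(12 - 1344\right) - 2598287\right) + \left(467637 + 864682\right) = \left(-1332 - 2598287\right) + 1332319 = -2599619 + 1332319 = -1267300$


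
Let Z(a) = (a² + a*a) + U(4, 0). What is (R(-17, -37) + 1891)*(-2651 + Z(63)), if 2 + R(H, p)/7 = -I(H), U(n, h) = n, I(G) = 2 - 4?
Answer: 10005281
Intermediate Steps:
I(G) = -2
Z(a) = 4 + 2*a² (Z(a) = (a² + a*a) + 4 = (a² + a²) + 4 = 2*a² + 4 = 4 + 2*a²)
R(H, p) = 0 (R(H, p) = -14 + 7*(-1*(-2)) = -14 + 7*2 = -14 + 14 = 0)
(R(-17, -37) + 1891)*(-2651 + Z(63)) = (0 + 1891)*(-2651 + (4 + 2*63²)) = 1891*(-2651 + (4 + 2*3969)) = 1891*(-2651 + (4 + 7938)) = 1891*(-2651 + 7942) = 1891*5291 = 10005281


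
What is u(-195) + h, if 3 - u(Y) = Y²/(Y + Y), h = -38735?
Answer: -77269/2 ≈ -38635.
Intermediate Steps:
u(Y) = 3 - Y/2 (u(Y) = 3 - Y²/(Y + Y) = 3 - Y²/(2*Y) = 3 - 1/(2*Y)*Y² = 3 - Y/2)
u(-195) + h = (3 - ½*(-195)) - 38735 = (3 + 195/2) - 38735 = 201/2 - 38735 = -77269/2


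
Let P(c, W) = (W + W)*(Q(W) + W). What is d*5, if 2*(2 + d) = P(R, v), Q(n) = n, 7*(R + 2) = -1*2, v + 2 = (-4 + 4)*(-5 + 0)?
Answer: 30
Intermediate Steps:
v = -2 (v = -2 + (-4 + 4)*(-5 + 0) = -2 + 0*(-5) = -2 + 0 = -2)
R = -16/7 (R = -2 + (-1*2)/7 = -2 + (⅐)*(-2) = -2 - 2/7 = -16/7 ≈ -2.2857)
P(c, W) = 4*W² (P(c, W) = (W + W)*(W + W) = (2*W)*(2*W) = 4*W²)
d = 6 (d = -2 + (4*(-2)²)/2 = -2 + (4*4)/2 = -2 + (½)*16 = -2 + 8 = 6)
d*5 = 6*5 = 30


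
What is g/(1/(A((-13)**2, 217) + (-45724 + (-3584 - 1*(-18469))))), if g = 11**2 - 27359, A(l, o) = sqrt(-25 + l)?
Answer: 839665826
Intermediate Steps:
g = -27238 (g = 121 - 27359 = -27238)
g/(1/(A((-13)**2, 217) + (-45724 + (-3584 - 1*(-18469))))) = -(-1245430312 + 27238*sqrt(-25 + (-13)**2) + 27238*(-3584 - 1*(-18469))) = -(-1245430312 + 27238*sqrt(-25 + 169) + 27238*(-3584 + 18469)) = -27238/(1/(sqrt(144) + (-45724 + 14885))) = -27238/(1/(12 - 30839)) = -27238/(1/(-30827)) = -27238/(-1/30827) = -27238*(-30827) = 839665826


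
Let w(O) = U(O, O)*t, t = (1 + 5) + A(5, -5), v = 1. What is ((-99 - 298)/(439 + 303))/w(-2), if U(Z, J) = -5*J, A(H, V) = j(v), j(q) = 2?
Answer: -397/59360 ≈ -0.0066880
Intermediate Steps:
A(H, V) = 2
t = 8 (t = (1 + 5) + 2 = 6 + 2 = 8)
w(O) = -40*O (w(O) = -5*O*8 = -40*O)
((-99 - 298)/(439 + 303))/w(-2) = ((-99 - 298)/(439 + 303))/((-40*(-2))) = -397/742/80 = -397*1/742*(1/80) = -397/742*1/80 = -397/59360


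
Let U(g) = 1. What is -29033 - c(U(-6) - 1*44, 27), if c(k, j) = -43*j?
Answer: -27872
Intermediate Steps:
-29033 - c(U(-6) - 1*44, 27) = -29033 - (-43)*27 = -29033 - 1*(-1161) = -29033 + 1161 = -27872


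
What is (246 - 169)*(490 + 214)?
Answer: 54208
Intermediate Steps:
(246 - 169)*(490 + 214) = 77*704 = 54208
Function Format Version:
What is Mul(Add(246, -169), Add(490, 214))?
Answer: 54208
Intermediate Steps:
Mul(Add(246, -169), Add(490, 214)) = Mul(77, 704) = 54208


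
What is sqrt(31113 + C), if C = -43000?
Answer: I*sqrt(11887) ≈ 109.03*I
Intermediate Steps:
sqrt(31113 + C) = sqrt(31113 - 43000) = sqrt(-11887) = I*sqrt(11887)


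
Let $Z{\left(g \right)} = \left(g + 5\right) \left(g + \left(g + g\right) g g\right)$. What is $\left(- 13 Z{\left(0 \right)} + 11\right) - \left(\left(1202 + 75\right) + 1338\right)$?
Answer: $-2604$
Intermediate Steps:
$Z{\left(g \right)} = \left(5 + g\right) \left(g + 2 g^{3}\right)$ ($Z{\left(g \right)} = \left(5 + g\right) \left(g + 2 g g g\right) = \left(5 + g\right) \left(g + 2 g^{2} g\right) = \left(5 + g\right) \left(g + 2 g^{3}\right)$)
$\left(- 13 Z{\left(0 \right)} + 11\right) - \left(\left(1202 + 75\right) + 1338\right) = \left(- 13 \cdot 0 \left(5 + 0 + 2 \cdot 0^{3} + 10 \cdot 0^{2}\right) + 11\right) - \left(\left(1202 + 75\right) + 1338\right) = \left(- 13 \cdot 0 \left(5 + 0 + 2 \cdot 0 + 10 \cdot 0\right) + 11\right) - \left(1277 + 1338\right) = \left(- 13 \cdot 0 \left(5 + 0 + 0 + 0\right) + 11\right) - 2615 = \left(- 13 \cdot 0 \cdot 5 + 11\right) - 2615 = \left(\left(-13\right) 0 + 11\right) - 2615 = \left(0 + 11\right) - 2615 = 11 - 2615 = -2604$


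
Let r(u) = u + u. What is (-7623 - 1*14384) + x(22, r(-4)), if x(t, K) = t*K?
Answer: -22183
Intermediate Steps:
r(u) = 2*u
x(t, K) = K*t
(-7623 - 1*14384) + x(22, r(-4)) = (-7623 - 1*14384) + (2*(-4))*22 = (-7623 - 14384) - 8*22 = -22007 - 176 = -22183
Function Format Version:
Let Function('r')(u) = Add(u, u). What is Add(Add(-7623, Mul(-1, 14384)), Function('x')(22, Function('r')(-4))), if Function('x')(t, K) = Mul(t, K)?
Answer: -22183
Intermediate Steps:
Function('r')(u) = Mul(2, u)
Function('x')(t, K) = Mul(K, t)
Add(Add(-7623, Mul(-1, 14384)), Function('x')(22, Function('r')(-4))) = Add(Add(-7623, Mul(-1, 14384)), Mul(Mul(2, -4), 22)) = Add(Add(-7623, -14384), Mul(-8, 22)) = Add(-22007, -176) = -22183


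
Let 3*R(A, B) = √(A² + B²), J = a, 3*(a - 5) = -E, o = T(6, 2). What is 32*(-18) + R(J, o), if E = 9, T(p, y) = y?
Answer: -576 + 2*√2/3 ≈ -575.06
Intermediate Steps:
o = 2
a = 2 (a = 5 + (-1*9)/3 = 5 + (⅓)*(-9) = 5 - 3 = 2)
J = 2
R(A, B) = √(A² + B²)/3
32*(-18) + R(J, o) = 32*(-18) + √(2² + 2²)/3 = -576 + √(4 + 4)/3 = -576 + √8/3 = -576 + (2*√2)/3 = -576 + 2*√2/3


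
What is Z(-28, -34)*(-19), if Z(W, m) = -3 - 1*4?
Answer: 133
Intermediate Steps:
Z(W, m) = -7 (Z(W, m) = -3 - 4 = -7)
Z(-28, -34)*(-19) = -7*(-19) = 133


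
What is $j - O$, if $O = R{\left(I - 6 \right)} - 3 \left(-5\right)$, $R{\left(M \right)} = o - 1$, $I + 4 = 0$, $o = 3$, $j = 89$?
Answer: $72$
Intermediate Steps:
$I = -4$ ($I = -4 + 0 = -4$)
$R{\left(M \right)} = 2$ ($R{\left(M \right)} = 3 - 1 = 2$)
$O = 17$ ($O = 2 - 3 \left(-5\right) = 2 - -15 = 2 + 15 = 17$)
$j - O = 89 - 17 = 72$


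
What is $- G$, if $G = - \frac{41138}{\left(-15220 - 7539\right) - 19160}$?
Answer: $- \frac{41138}{41919} \approx -0.98137$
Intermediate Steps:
$G = \frac{41138}{41919}$ ($G = - \frac{41138}{\left(-15220 - 7539\right) - 19160} = - \frac{41138}{-22759 - 19160} = - \frac{41138}{-41919} = \left(-41138\right) \left(- \frac{1}{41919}\right) = \frac{41138}{41919} \approx 0.98137$)
$- G = \left(-1\right) \frac{41138}{41919} = - \frac{41138}{41919}$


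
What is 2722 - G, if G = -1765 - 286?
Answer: 4773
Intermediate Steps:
G = -2051
2722 - G = 2722 - 1*(-2051) = 2722 + 2051 = 4773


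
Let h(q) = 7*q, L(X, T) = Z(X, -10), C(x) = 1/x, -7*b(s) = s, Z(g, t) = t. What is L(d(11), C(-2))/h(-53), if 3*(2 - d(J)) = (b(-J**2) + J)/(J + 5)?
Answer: 10/371 ≈ 0.026954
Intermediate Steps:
b(s) = -s/7
d(J) = 2 - (J + J**2/7)/(3*(5 + J)) (d(J) = 2 - (-(-1)*J**2/7 + J)/(3*(J + 5)) = 2 - (J**2/7 + J)/(3*(5 + J)) = 2 - (J + J**2/7)/(3*(5 + J)))
C(x) = 1/x
L(X, T) = -10
L(d(11), C(-2))/h(-53) = -10/(7*(-53)) = -10/(-371) = -10*(-1/371) = 10/371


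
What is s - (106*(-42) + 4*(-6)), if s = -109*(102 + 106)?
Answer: -18196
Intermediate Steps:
s = -22672 (s = -109*208 = -22672)
s - (106*(-42) + 4*(-6)) = -22672 - (106*(-42) + 4*(-6)) = -22672 - (-4452 - 24) = -22672 - 1*(-4476) = -22672 + 4476 = -18196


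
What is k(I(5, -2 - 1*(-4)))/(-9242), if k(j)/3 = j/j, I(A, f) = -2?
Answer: -3/9242 ≈ -0.00032461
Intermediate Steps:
k(j) = 3 (k(j) = 3*(j/j) = 3*1 = 3)
k(I(5, -2 - 1*(-4)))/(-9242) = 3/(-9242) = 3*(-1/9242) = -3/9242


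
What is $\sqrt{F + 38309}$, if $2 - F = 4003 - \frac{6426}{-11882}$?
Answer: $\frac{3 \sqrt{134544252635}}{5941} \approx 185.22$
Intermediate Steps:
$F = - \frac{23773154}{5941}$ ($F = 2 - \left(4003 - \frac{6426}{-11882}\right) = 2 - \left(4003 - 6426 \left(- \frac{1}{11882}\right)\right) = 2 - \left(4003 - - \frac{3213}{5941}\right) = 2 - \left(4003 + \frac{3213}{5941}\right) = 2 - \frac{23785036}{5941} = - \frac{23773154}{5941} \approx -4001.5$)
$\sqrt{F + 38309} = \sqrt{- \frac{23773154}{5941} + 38309} = \sqrt{\frac{203820615}{5941}} = \frac{3 \sqrt{134544252635}}{5941}$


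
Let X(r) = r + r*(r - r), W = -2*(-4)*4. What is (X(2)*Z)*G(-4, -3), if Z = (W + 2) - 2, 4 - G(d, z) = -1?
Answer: 320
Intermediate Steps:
G(d, z) = 5 (G(d, z) = 4 - 1*(-1) = 4 + 1 = 5)
W = 32 (W = 8*4 = 32)
Z = 32 (Z = (32 + 2) - 2 = 34 - 2 = 32)
X(r) = r (X(r) = r + r*0 = r + 0 = r)
(X(2)*Z)*G(-4, -3) = (2*32)*5 = 64*5 = 320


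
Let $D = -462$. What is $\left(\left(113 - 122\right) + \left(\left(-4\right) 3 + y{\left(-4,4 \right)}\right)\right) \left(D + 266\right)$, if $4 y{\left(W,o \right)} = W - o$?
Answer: $4508$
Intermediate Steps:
$y{\left(W,o \right)} = - \frac{o}{4} + \frac{W}{4}$ ($y{\left(W,o \right)} = \frac{W - o}{4} = - \frac{o}{4} + \frac{W}{4}$)
$\left(\left(113 - 122\right) + \left(\left(-4\right) 3 + y{\left(-4,4 \right)}\right)\right) \left(D + 266\right) = \left(\left(113 - 122\right) + \left(\left(-4\right) 3 + \left(\left(- \frac{1}{4}\right) 4 + \frac{1}{4} \left(-4\right)\right)\right)\right) \left(-462 + 266\right) = \left(\left(113 - 122\right) - 14\right) \left(-196\right) = \left(-9 - 14\right) \left(-196\right) = \left(-23\right) \left(-196\right) = 4508$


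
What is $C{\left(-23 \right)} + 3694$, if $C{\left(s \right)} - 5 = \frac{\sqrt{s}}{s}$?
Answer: $3699 - \frac{i \sqrt{23}}{23} \approx 3699.0 - 0.20851 i$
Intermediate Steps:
$C{\left(s \right)} = 5 + \frac{1}{\sqrt{s}}$ ($C{\left(s \right)} = 5 + \frac{\sqrt{s}}{s} = 5 + \frac{1}{\sqrt{s}}$)
$C{\left(-23 \right)} + 3694 = \left(5 + \frac{1}{\sqrt{-23}}\right) + 3694 = \left(5 - \frac{i \sqrt{23}}{23}\right) + 3694 = 3699 - \frac{i \sqrt{23}}{23}$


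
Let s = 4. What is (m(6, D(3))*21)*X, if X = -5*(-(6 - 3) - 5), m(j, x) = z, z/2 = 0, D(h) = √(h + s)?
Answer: 0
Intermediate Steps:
D(h) = √(4 + h) (D(h) = √(h + 4) = √(4 + h))
z = 0 (z = 2*0 = 0)
m(j, x) = 0
X = 40 (X = -5*(-1*3 - 5) = -5*(-3 - 5) = -5*(-8) = 40)
(m(6, D(3))*21)*X = (0*21)*40 = 0*40 = 0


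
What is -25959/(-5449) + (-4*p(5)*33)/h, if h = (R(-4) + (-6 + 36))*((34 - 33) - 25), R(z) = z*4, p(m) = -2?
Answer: 303487/76286 ≈ 3.9783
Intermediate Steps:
R(z) = 4*z
h = -336 (h = (4*(-4) + (-6 + 36))*((34 - 33) - 25) = (-16 + 30)*(1 - 25) = 14*(-24) = -336)
-25959/(-5449) + (-4*p(5)*33)/h = -25959/(-5449) + (-4*(-2)*33)/(-336) = -25959*(-1/5449) + (8*33)*(-1/336) = 25959/5449 + 264*(-1/336) = 25959/5449 - 11/14 = 303487/76286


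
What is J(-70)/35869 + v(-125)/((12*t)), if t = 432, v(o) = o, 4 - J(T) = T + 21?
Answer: -4208873/185944896 ≈ -0.022635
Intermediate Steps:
J(T) = -17 - T (J(T) = 4 - (T + 21) = 4 - (21 + T) = 4 + (-21 - T) = -17 - T)
J(-70)/35869 + v(-125)/((12*t)) = (-17 - 1*(-70))/35869 - 125/(12*432) = (-17 + 70)*(1/35869) - 125/5184 = 53*(1/35869) - 125*1/5184 = 53/35869 - 125/5184 = -4208873/185944896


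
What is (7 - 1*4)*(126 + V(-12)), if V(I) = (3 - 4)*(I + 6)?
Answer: 396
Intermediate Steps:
V(I) = -6 - I (V(I) = -(6 + I) = -6 - I)
(7 - 1*4)*(126 + V(-12)) = (7 - 1*4)*(126 + (-6 - 1*(-12))) = (7 - 4)*(126 + (-6 + 12)) = 3*(126 + 6) = 3*132 = 396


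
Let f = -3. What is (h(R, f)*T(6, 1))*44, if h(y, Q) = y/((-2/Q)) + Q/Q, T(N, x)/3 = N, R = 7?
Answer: 9108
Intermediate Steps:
T(N, x) = 3*N
h(y, Q) = 1 - Q*y/2 (h(y, Q) = y*(-Q/2) + 1 = -Q*y/2 + 1 = 1 - Q*y/2)
(h(R, f)*T(6, 1))*44 = ((1 - 1/2*(-3)*7)*(3*6))*44 = ((1 + 21/2)*18)*44 = ((23/2)*18)*44 = 207*44 = 9108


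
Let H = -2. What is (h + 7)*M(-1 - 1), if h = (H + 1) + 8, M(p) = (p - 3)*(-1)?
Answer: 70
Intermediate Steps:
M(p) = 3 - p (M(p) = (-3 + p)*(-1) = 3 - p)
h = 7 (h = (-2 + 1) + 8 = -1 + 8 = 7)
(h + 7)*M(-1 - 1) = (7 + 7)*(3 - (-1 - 1)) = 14*(3 - 1*(-2)) = 14*(3 + 2) = 14*5 = 70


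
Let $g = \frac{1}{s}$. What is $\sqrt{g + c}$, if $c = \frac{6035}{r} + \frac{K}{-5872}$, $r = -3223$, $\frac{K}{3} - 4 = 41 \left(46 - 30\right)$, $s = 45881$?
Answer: $\frac{i \sqrt{215137808797749733401}}{9867259622} \approx 1.4865 i$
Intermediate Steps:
$K = 1980$ ($K = 12 + 3 \cdot 41 \left(46 - 30\right) = 12 + 3 \cdot 41 \cdot 16 = 12 + 3 \cdot 656 = 12 + 1968 = 1980$)
$g = \frac{1}{45881} \approx 2.1796 \cdot 10^{-5}$
$c = - \frac{10454765}{4731364}$ ($c = \frac{6035}{-3223} + \frac{1980}{-5872} = 6035 \left(- \frac{1}{3223}\right) + 1980 \left(- \frac{1}{5872}\right) = - \frac{6035}{3223} - \frac{495}{1468} = - \frac{10454765}{4731364} \approx -2.2097$)
$\sqrt{g + c} = \sqrt{\frac{1}{45881} - \frac{10454765}{4731364}} = \sqrt{- \frac{43606394691}{19734519244}} = \frac{i \sqrt{215137808797749733401}}{9867259622}$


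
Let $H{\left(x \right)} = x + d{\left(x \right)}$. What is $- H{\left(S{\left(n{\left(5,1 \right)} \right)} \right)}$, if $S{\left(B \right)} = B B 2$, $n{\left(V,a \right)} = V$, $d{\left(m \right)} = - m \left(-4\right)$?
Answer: $-250$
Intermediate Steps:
$d{\left(m \right)} = 4 m$
$S{\left(B \right)} = 2 B^{2}$ ($S{\left(B \right)} = B^{2} \cdot 2 = 2 B^{2}$)
$H{\left(x \right)} = 5 x$ ($H{\left(x \right)} = x + 4 x = 5 x$)
$- H{\left(S{\left(n{\left(5,1 \right)} \right)} \right)} = - 5 \cdot 2 \cdot 5^{2} = - 5 \cdot 2 \cdot 25 = - 5 \cdot 50 = \left(-1\right) 250 = -250$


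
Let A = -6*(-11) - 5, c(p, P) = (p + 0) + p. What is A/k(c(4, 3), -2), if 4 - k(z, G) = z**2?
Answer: -61/60 ≈ -1.0167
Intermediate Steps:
c(p, P) = 2*p (c(p, P) = p + p = 2*p)
A = 61 (A = 66 - 5 = 61)
k(z, G) = 4 - z**2
A/k(c(4, 3), -2) = 61/(4 - (2*4)**2) = 61/(4 - 1*8**2) = 61/(4 - 1*64) = 61/(4 - 64) = 61/(-60) = 61*(-1/60) = -61/60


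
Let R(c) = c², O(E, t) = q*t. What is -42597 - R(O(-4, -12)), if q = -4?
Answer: -44901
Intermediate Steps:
O(E, t) = -4*t
-42597 - R(O(-4, -12)) = -42597 - (-4*(-12))² = -42597 - 1*48² = -42597 - 1*2304 = -42597 - 2304 = -44901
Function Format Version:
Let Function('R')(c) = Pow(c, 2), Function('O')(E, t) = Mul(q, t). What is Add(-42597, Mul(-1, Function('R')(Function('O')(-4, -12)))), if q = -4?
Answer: -44901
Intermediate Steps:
Function('O')(E, t) = Mul(-4, t)
Add(-42597, Mul(-1, Function('R')(Function('O')(-4, -12)))) = Add(-42597, Mul(-1, Pow(Mul(-4, -12), 2))) = Add(-42597, Mul(-1, Pow(48, 2))) = Add(-42597, Mul(-1, 2304)) = Add(-42597, -2304) = -44901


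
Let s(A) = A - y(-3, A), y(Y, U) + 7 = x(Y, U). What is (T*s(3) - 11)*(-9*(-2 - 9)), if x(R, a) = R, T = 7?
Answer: 7920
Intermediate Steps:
y(Y, U) = -7 + Y
s(A) = 10 + A (s(A) = A - (-7 - 3) = A - 1*(-10) = A + 10 = 10 + A)
(T*s(3) - 11)*(-9*(-2 - 9)) = (7*(10 + 3) - 11)*(-9*(-2 - 9)) = (7*13 - 11)*(-9*(-11)) = (91 - 11)*99 = 80*99 = 7920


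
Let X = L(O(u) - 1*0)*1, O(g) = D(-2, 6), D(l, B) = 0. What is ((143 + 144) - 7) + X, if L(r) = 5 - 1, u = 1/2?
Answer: 284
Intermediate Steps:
u = ½ ≈ 0.50000
O(g) = 0
L(r) = 4
X = 4 (X = 4*1 = 4)
((143 + 144) - 7) + X = ((143 + 144) - 7) + 4 = (287 - 7) + 4 = 280 + 4 = 284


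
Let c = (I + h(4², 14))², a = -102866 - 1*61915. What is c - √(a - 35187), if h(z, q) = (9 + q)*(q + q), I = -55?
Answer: 346921 - 4*I*√12498 ≈ 3.4692e+5 - 447.18*I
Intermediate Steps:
h(z, q) = 2*q*(9 + q) (h(z, q) = (9 + q)*(2*q) = 2*q*(9 + q))
a = -164781 (a = -102866 - 61915 = -164781)
c = 346921 (c = (-55 + 2*14*(9 + 14))² = (-55 + 2*14*23)² = (-55 + 644)² = 589² = 346921)
c - √(a - 35187) = 346921 - √(-164781 - 35187) = 346921 - √(-199968) = 346921 - 4*I*√12498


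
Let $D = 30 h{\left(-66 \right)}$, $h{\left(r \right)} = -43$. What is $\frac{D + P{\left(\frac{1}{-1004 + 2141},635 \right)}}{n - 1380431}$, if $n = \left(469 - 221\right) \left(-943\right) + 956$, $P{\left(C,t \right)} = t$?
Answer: $\frac{655}{1613339} \approx 0.00040599$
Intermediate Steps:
$n = -232908$ ($n = 248 \left(-943\right) + 956 = -233864 + 956 = -232908$)
$D = -1290$ ($D = 30 \left(-43\right) = -1290$)
$\frac{D + P{\left(\frac{1}{-1004 + 2141},635 \right)}}{n - 1380431} = \frac{-1290 + 635}{-232908 - 1380431} = - \frac{655}{-1613339} = \left(-655\right) \left(- \frac{1}{1613339}\right) = \frac{655}{1613339}$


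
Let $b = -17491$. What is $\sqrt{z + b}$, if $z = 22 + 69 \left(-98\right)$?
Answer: $i \sqrt{24231} \approx 155.66 i$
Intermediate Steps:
$z = -6740$ ($z = 22 - 6762 = -6740$)
$\sqrt{z + b} = \sqrt{-6740 - 17491} = \sqrt{-24231} = i \sqrt{24231}$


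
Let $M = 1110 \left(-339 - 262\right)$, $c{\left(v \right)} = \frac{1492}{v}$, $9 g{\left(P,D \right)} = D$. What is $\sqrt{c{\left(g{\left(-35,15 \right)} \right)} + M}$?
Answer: $\frac{i \sqrt{16655370}}{5} \approx 816.22 i$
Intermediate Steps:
$g{\left(P,D \right)} = \frac{D}{9}$
$M = -667110$ ($M = 1110 \left(-601\right) = -667110$)
$\sqrt{c{\left(g{\left(-35,15 \right)} \right)} + M} = \sqrt{\frac{1492}{\frac{1}{9} \cdot 15} - 667110} = \sqrt{\frac{1492}{\frac{5}{3}} - 667110} = \sqrt{1492 \cdot \frac{3}{5} - 667110} = \sqrt{\frac{4476}{5} - 667110} = \sqrt{- \frac{3331074}{5}} = \frac{i \sqrt{16655370}}{5}$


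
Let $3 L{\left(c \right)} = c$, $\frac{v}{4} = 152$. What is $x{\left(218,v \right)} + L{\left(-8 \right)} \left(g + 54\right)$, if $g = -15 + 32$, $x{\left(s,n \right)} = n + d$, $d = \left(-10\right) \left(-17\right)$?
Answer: $\frac{1766}{3} \approx 588.67$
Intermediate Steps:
$v = 608$ ($v = 4 \cdot 152 = 608$)
$L{\left(c \right)} = \frac{c}{3}$
$d = 170$
$x{\left(s,n \right)} = 170 + n$ ($x{\left(s,n \right)} = n + 170 = 170 + n$)
$g = 17$
$x{\left(218,v \right)} + L{\left(-8 \right)} \left(g + 54\right) = \left(170 + 608\right) + \frac{1}{3} \left(-8\right) \left(17 + 54\right) = 778 - \frac{568}{3} = \frac{1766}{3}$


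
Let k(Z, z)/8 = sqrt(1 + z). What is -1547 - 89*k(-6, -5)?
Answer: -1547 - 1424*I ≈ -1547.0 - 1424.0*I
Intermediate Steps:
k(Z, z) = 8*sqrt(1 + z)
-1547 - 89*k(-6, -5) = -1547 - 89*8*sqrt(1 - 5) = -1547 - 89*8*sqrt(-4) = -1547 - 89*8*(2*I) = -1547 - 89*16*I = -1547 - 1424*I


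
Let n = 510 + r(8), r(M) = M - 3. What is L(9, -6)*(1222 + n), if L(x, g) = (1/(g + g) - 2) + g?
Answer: -56163/4 ≈ -14041.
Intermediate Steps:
r(M) = -3 + M
n = 515 (n = 510 + (-3 + 8) = 510 + 5 = 515)
L(x, g) = -2 + g + 1/(2*g) (L(x, g) = (1/(2*g) - 2) + g = (-2 + 1/(2*g)) + g = -2 + g + 1/(2*g))
L(9, -6)*(1222 + n) = (-2 - 6 + (½)/(-6))*(1222 + 515) = (-2 - 6 + (½)*(-⅙))*1737 = (-2 - 6 - 1/12)*1737 = -97/12*1737 = -56163/4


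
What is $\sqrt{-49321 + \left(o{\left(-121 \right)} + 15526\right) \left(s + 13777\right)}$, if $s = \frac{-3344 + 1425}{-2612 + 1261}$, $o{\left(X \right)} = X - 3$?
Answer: $\frac{\sqrt{387245431923371}}{1351} \approx 14566.0$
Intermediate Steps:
$o{\left(X \right)} = -3 + X$ ($o{\left(X \right)} = X - 3 = -3 + X$)
$s = \frac{1919}{1351}$ ($s = - \frac{1919}{-1351} = \left(-1919\right) \left(- \frac{1}{1351}\right) = \frac{1919}{1351} \approx 1.4204$)
$\sqrt{-49321 + \left(o{\left(-121 \right)} + 15526\right) \left(s + 13777\right)} = \sqrt{-49321 + \left(\left(-3 - 121\right) + 15526\right) \left(\frac{1919}{1351} + 13777\right)} = \sqrt{-49321 + \left(-124 + 15526\right) \frac{18614646}{1351}} = \sqrt{-49321 + 15402 \cdot \frac{18614646}{1351}} = \sqrt{-49321 + \frac{286702777692}{1351}} = \sqrt{\frac{286636145021}{1351}} = \frac{\sqrt{387245431923371}}{1351}$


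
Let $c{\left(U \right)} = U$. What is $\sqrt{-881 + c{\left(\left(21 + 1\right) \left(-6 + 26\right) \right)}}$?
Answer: $21 i \approx 21.0 i$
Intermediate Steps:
$\sqrt{-881 + c{\left(\left(21 + 1\right) \left(-6 + 26\right) \right)}} = \sqrt{-881 + \left(21 + 1\right) \left(-6 + 26\right)} = \sqrt{-881 + 22 \cdot 20} = \sqrt{-881 + 440} = \sqrt{-441} = 21 i$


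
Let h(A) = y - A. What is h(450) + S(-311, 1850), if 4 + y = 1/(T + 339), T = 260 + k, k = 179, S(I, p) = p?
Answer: 1086089/778 ≈ 1396.0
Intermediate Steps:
T = 439 (T = 260 + 179 = 439)
y = -3111/778 (y = -4 + 1/(439 + 339) = -4 + 1/778 = -3111/778 ≈ -3.9987)
h(A) = -3111/778 - A
h(450) + S(-311, 1850) = (-3111/778 - 1*450) + 1850 = (-3111/778 - 450) + 1850 = -353211/778 + 1850 = 1086089/778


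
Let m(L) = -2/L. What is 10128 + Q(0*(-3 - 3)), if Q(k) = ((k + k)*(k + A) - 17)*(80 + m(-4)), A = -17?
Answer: 17519/2 ≈ 8759.5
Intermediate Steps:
Q(k) = -2737/2 + 161*k*(-17 + k) (Q(k) = ((k + k)*(k - 17) - 17)*(80 - 2/(-4)) = ((2*k)*(-17 + k) - 17)*(80 - 2*(-¼)) = (2*k*(-17 + k) - 17)*(80 + ½) = (-17 + 2*k*(-17 + k))*(161/2) = -2737/2 + 161*k*(-17 + k))
10128 + Q(0*(-3 - 3)) = 10128 + (-2737/2 - 0*(-3 - 3) + 161*(0*(-3 - 3))²) = 10128 + (-2737/2 - 0*(-6) + 161*(0*(-6))²) = 10128 + (-2737/2 - 2737*0 + 161*0²) = 10128 + (-2737/2 + 0 + 161*0) = 10128 + (-2737/2 + 0 + 0) = 10128 - 2737/2 = 17519/2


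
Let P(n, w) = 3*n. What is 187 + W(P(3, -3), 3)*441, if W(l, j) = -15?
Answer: -6428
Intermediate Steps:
187 + W(P(3, -3), 3)*441 = 187 - 15*441 = 187 - 6615 = -6428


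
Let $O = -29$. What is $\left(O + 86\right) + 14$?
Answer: $71$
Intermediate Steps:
$\left(O + 86\right) + 14 = \left(-29 + 86\right) + 14 = 57 + 14 = 71$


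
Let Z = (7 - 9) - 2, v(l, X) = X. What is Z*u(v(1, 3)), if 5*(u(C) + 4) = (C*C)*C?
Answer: -28/5 ≈ -5.6000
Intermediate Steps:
u(C) = -4 + C³/5 (u(C) = -4 + ((C*C)*C)/5 = -4 + (C²*C)/5 = -4 + C³/5)
Z = -4 (Z = -2 - 2 = -4)
Z*u(v(1, 3)) = -4*(-4 + (⅕)*3³) = -4*(-4 + (⅕)*27) = -4*(-4 + 27/5) = -4*7/5 = -28/5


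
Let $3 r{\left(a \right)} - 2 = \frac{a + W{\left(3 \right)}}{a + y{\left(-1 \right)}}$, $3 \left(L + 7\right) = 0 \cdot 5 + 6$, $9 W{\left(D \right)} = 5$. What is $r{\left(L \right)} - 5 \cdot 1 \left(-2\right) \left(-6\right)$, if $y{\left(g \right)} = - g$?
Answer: $- \frac{560}{9} \approx -62.222$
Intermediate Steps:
$W{\left(D \right)} = \frac{5}{9}$ ($W{\left(D \right)} = \frac{1}{9} \cdot 5 = \frac{5}{9}$)
$L = -5$ ($L = -7 + \frac{0 \cdot 5 + 6}{3} = -7 + \frac{0 + 6}{3} = -7 + \frac{1}{3} \cdot 6 = -7 + 2 = -5$)
$r{\left(a \right)} = \frac{2}{3} + \frac{\frac{5}{9} + a}{3 \left(1 + a\right)}$ ($r{\left(a \right)} = \frac{2}{3} + \frac{\left(a + \frac{5}{9}\right) \frac{1}{a - -1}}{3} = \frac{2}{3} + \frac{\left(\frac{5}{9} + a\right) \frac{1}{a + 1}}{3} = \frac{2}{3} + \frac{\left(\frac{5}{9} + a\right) \frac{1}{1 + a}}{3} = \frac{2}{3} + \frac{\frac{1}{1 + a} \left(\frac{5}{9} + a\right)}{3} = \frac{2}{3} + \frac{\frac{5}{9} + a}{3 \left(1 + a\right)}$)
$r{\left(L \right)} - 5 \cdot 1 \left(-2\right) \left(-6\right) = \frac{\frac{23}{27} - 5}{1 - 5} - 5 \cdot 1 \left(-2\right) \left(-6\right) = \frac{1}{-4} \left(- \frac{112}{27}\right) \left(-5\right) \left(-2\right) \left(-6\right) = \left(- \frac{1}{4}\right) \left(- \frac{112}{27}\right) 10 \left(-6\right) = \frac{28}{27} \left(-60\right) = - \frac{560}{9}$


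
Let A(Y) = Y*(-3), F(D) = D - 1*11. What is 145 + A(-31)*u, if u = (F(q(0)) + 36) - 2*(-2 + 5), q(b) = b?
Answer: 1912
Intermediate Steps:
F(D) = -11 + D (F(D) = D - 11 = -11 + D)
u = 19 (u = ((-11 + 0) + 36) - 2*(-2 + 5) = (-11 + 36) - 2*3 = 25 - 6 = 19)
A(Y) = -3*Y
145 + A(-31)*u = 145 - 3*(-31)*19 = 145 + 93*19 = 145 + 1767 = 1912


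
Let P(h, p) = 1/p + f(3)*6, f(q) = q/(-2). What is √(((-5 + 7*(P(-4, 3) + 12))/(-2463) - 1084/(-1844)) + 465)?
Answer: √600240606065569/1135443 ≈ 21.577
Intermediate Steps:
f(q) = -q/2 (f(q) = q*(-½) = -q/2)
P(h, p) = -9 + 1/p (P(h, p) = 1/p - ½*3*6 = 1/p - 3/2*6 = 1/p - 9 = -9 + 1/p)
√(((-5 + 7*(P(-4, 3) + 12))/(-2463) - 1084/(-1844)) + 465) = √(((-5 + 7*((-9 + 1/3) + 12))/(-2463) - 1084/(-1844)) + 465) = √(((-5 + 7*((-9 + ⅓) + 12))*(-1/2463) - 1084*(-1/1844)) + 465) = √(((-5 + 7*(-26/3 + 12))*(-1/2463) + 271/461) + 465) = √(((-5 + 7*(10/3))*(-1/2463) + 271/461) + 465) = √(((-5 + 70/3)*(-1/2463) + 271/461) + 465) = √(((55/3)*(-1/2463) + 271/461) + 465) = √((-55/7389 + 271/461) + 465) = √(1977064/3406329 + 465) = √(1585920049/3406329) = √600240606065569/1135443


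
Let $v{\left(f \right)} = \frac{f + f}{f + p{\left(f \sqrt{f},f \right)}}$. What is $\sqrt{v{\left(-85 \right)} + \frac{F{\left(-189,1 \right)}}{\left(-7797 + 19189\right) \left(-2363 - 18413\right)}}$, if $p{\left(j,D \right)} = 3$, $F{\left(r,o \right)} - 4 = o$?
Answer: $\frac{\sqrt{3890725283192655}}{43320928} \approx 1.4399$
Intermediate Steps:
$F{\left(r,o \right)} = 4 + o$
$v{\left(f \right)} = \frac{2 f}{3 + f}$ ($v{\left(f \right)} = \frac{f + f}{f + 3} = \frac{2 f}{3 + f}$)
$\sqrt{v{\left(-85 \right)} + \frac{F{\left(-189,1 \right)}}{\left(-7797 + 19189\right) \left(-2363 - 18413\right)}} = \sqrt{2 \left(-85\right) \frac{1}{3 - 85} + \frac{4 + 1}{\left(-7797 + 19189\right) \left(-2363 - 18413\right)}} = \sqrt{2 \left(-85\right) \frac{1}{-82} + \frac{5}{11392 \left(-20776\right)}} = \sqrt{2 \left(-85\right) \left(- \frac{1}{82}\right) + \frac{5}{-236680192}} = \sqrt{\frac{85}{41} + 5 \left(- \frac{1}{236680192}\right)} = \sqrt{\frac{85}{41} - \frac{5}{236680192}} = \sqrt{\frac{20117816115}{9703887872}} = \frac{\sqrt{3890725283192655}}{43320928}$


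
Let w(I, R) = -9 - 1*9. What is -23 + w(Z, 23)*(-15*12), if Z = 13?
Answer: 3217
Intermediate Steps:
w(I, R) = -18 (w(I, R) = -9 - 9 = -18)
-23 + w(Z, 23)*(-15*12) = -23 - (-270)*12 = -23 - 18*(-180) = -23 + 3240 = 3217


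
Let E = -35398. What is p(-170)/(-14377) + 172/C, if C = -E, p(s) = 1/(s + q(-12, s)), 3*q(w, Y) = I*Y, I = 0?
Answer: 19109949/3932540810 ≈ 0.0048594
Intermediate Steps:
q(w, Y) = 0 (q(w, Y) = (0*Y)/3 = (1/3)*0 = 0)
p(s) = 1/s (p(s) = 1/(s + 0) = 1/s)
C = 35398 (C = -1*(-35398) = 35398)
p(-170)/(-14377) + 172/C = 1/(-170*(-14377)) + 172/35398 = -1/170*(-1/14377) + 172*(1/35398) = 1/2444090 + 86/17699 = 19109949/3932540810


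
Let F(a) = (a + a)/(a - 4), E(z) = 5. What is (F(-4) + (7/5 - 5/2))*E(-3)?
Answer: -1/2 ≈ -0.50000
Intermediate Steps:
F(a) = 2*a/(-4 + a) (F(a) = (2*a)/(-4 + a) = 2*a/(-4 + a))
(F(-4) + (7/5 - 5/2))*E(-3) = (2*(-4)/(-4 - 4) + (7/5 - 5/2))*5 = (2*(-4)/(-8) + (7*(1/5) - 5*1/2))*5 = (2*(-4)*(-1/8) + (7/5 - 5/2))*5 = (1 - 11/10)*5 = -1/10*5 = -1/2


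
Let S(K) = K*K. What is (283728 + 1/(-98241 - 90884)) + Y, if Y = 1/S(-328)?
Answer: 5772963679953541/20346824000 ≈ 2.8373e+5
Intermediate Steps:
S(K) = K²
Y = 1/107584 (Y = 1/((-328)²) = 1/107584 ≈ 9.2951e-6)
(283728 + 1/(-98241 - 90884)) + Y = (283728 + 1/(-98241 - 90884)) + 1/107584 = (283728 + 1/(-189125)) + 1/107584 = (283728 - 1/189125) + 1/107584 = 53660057999/189125 + 1/107584 = 5772963679953541/20346824000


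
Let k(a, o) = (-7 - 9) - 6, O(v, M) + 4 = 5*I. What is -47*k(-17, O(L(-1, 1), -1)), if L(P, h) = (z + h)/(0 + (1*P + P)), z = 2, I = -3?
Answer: 1034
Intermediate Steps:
L(P, h) = (2 + h)/(2*P) (L(P, h) = (2 + h)/(0 + (1*P + P)) = (2 + h)/(0 + (P + P)) = (2 + h)/(0 + 2*P) = (2 + h)/((2*P)) = (2 + h)*(1/(2*P)) = (2 + h)/(2*P))
O(v, M) = -19 (O(v, M) = -4 + 5*(-3) = -4 - 15 = -19)
k(a, o) = -22 (k(a, o) = -16 - 6 = -22)
-47*k(-17, O(L(-1, 1), -1)) = -47*(-22) = 1034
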